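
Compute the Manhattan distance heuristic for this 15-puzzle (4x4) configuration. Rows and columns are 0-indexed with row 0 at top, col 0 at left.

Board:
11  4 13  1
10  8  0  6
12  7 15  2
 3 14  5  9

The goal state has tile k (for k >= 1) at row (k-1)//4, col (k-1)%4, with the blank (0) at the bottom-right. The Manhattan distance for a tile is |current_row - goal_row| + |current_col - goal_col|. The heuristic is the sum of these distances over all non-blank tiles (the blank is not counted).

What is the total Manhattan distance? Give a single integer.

Answer: 43

Derivation:
Tile 11: at (0,0), goal (2,2), distance |0-2|+|0-2| = 4
Tile 4: at (0,1), goal (0,3), distance |0-0|+|1-3| = 2
Tile 13: at (0,2), goal (3,0), distance |0-3|+|2-0| = 5
Tile 1: at (0,3), goal (0,0), distance |0-0|+|3-0| = 3
Tile 10: at (1,0), goal (2,1), distance |1-2|+|0-1| = 2
Tile 8: at (1,1), goal (1,3), distance |1-1|+|1-3| = 2
Tile 6: at (1,3), goal (1,1), distance |1-1|+|3-1| = 2
Tile 12: at (2,0), goal (2,3), distance |2-2|+|0-3| = 3
Tile 7: at (2,1), goal (1,2), distance |2-1|+|1-2| = 2
Tile 15: at (2,2), goal (3,2), distance |2-3|+|2-2| = 1
Tile 2: at (2,3), goal (0,1), distance |2-0|+|3-1| = 4
Tile 3: at (3,0), goal (0,2), distance |3-0|+|0-2| = 5
Tile 14: at (3,1), goal (3,1), distance |3-3|+|1-1| = 0
Tile 5: at (3,2), goal (1,0), distance |3-1|+|2-0| = 4
Tile 9: at (3,3), goal (2,0), distance |3-2|+|3-0| = 4
Sum: 4 + 2 + 5 + 3 + 2 + 2 + 2 + 3 + 2 + 1 + 4 + 5 + 0 + 4 + 4 = 43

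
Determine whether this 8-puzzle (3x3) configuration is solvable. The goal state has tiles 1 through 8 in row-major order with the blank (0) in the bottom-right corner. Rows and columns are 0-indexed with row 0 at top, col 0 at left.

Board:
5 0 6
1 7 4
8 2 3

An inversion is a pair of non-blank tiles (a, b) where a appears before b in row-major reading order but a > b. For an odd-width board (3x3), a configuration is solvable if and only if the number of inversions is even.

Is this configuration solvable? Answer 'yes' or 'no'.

Answer: no

Derivation:
Inversions (pairs i<j in row-major order where tile[i] > tile[j] > 0): 15
15 is odd, so the puzzle is not solvable.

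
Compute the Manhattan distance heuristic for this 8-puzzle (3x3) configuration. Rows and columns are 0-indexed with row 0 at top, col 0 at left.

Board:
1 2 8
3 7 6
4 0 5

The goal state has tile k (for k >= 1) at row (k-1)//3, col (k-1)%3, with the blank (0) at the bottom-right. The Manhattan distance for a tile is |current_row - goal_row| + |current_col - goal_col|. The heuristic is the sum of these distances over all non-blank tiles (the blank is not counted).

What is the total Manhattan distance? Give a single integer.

Answer: 11

Derivation:
Tile 1: at (0,0), goal (0,0), distance |0-0|+|0-0| = 0
Tile 2: at (0,1), goal (0,1), distance |0-0|+|1-1| = 0
Tile 8: at (0,2), goal (2,1), distance |0-2|+|2-1| = 3
Tile 3: at (1,0), goal (0,2), distance |1-0|+|0-2| = 3
Tile 7: at (1,1), goal (2,0), distance |1-2|+|1-0| = 2
Tile 6: at (1,2), goal (1,2), distance |1-1|+|2-2| = 0
Tile 4: at (2,0), goal (1,0), distance |2-1|+|0-0| = 1
Tile 5: at (2,2), goal (1,1), distance |2-1|+|2-1| = 2
Sum: 0 + 0 + 3 + 3 + 2 + 0 + 1 + 2 = 11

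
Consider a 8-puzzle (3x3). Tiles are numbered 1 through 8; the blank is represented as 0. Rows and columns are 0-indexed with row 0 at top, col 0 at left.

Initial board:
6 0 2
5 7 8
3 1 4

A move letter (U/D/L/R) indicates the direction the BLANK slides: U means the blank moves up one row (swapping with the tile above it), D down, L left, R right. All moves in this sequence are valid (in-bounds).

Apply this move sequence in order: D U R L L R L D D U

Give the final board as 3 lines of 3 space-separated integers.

Answer: 5 6 2
0 7 8
3 1 4

Derivation:
After move 1 (D):
6 7 2
5 0 8
3 1 4

After move 2 (U):
6 0 2
5 7 8
3 1 4

After move 3 (R):
6 2 0
5 7 8
3 1 4

After move 4 (L):
6 0 2
5 7 8
3 1 4

After move 5 (L):
0 6 2
5 7 8
3 1 4

After move 6 (R):
6 0 2
5 7 8
3 1 4

After move 7 (L):
0 6 2
5 7 8
3 1 4

After move 8 (D):
5 6 2
0 7 8
3 1 4

After move 9 (D):
5 6 2
3 7 8
0 1 4

After move 10 (U):
5 6 2
0 7 8
3 1 4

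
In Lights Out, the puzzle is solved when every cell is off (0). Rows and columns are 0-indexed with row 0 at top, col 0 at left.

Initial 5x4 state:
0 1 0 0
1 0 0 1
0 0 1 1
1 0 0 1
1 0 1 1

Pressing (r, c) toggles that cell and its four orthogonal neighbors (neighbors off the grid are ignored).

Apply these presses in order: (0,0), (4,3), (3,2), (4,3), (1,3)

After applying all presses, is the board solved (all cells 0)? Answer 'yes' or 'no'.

After press 1 at (0,0):
1 0 0 0
0 0 0 1
0 0 1 1
1 0 0 1
1 0 1 1

After press 2 at (4,3):
1 0 0 0
0 0 0 1
0 0 1 1
1 0 0 0
1 0 0 0

After press 3 at (3,2):
1 0 0 0
0 0 0 1
0 0 0 1
1 1 1 1
1 0 1 0

After press 4 at (4,3):
1 0 0 0
0 0 0 1
0 0 0 1
1 1 1 0
1 0 0 1

After press 5 at (1,3):
1 0 0 1
0 0 1 0
0 0 0 0
1 1 1 0
1 0 0 1

Lights still on: 8

Answer: no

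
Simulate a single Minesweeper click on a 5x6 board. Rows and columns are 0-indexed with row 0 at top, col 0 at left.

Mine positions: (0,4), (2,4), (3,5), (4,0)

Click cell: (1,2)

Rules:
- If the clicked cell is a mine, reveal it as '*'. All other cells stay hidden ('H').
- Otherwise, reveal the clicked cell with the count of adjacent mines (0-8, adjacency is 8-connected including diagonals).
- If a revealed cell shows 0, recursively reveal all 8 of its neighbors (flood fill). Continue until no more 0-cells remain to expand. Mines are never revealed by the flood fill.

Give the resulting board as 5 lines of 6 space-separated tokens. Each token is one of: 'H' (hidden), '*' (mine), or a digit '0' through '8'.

0 0 0 1 H H
0 0 0 2 H H
0 0 0 1 H H
1 1 0 1 2 H
H 1 0 0 1 H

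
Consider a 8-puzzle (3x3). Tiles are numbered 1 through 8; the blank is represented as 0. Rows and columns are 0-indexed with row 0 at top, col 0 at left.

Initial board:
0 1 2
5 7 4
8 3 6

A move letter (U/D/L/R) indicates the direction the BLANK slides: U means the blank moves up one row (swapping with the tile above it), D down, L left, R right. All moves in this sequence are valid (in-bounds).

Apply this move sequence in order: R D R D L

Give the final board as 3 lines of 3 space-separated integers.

Answer: 1 7 2
5 4 6
8 0 3

Derivation:
After move 1 (R):
1 0 2
5 7 4
8 3 6

After move 2 (D):
1 7 2
5 0 4
8 3 6

After move 3 (R):
1 7 2
5 4 0
8 3 6

After move 4 (D):
1 7 2
5 4 6
8 3 0

After move 5 (L):
1 7 2
5 4 6
8 0 3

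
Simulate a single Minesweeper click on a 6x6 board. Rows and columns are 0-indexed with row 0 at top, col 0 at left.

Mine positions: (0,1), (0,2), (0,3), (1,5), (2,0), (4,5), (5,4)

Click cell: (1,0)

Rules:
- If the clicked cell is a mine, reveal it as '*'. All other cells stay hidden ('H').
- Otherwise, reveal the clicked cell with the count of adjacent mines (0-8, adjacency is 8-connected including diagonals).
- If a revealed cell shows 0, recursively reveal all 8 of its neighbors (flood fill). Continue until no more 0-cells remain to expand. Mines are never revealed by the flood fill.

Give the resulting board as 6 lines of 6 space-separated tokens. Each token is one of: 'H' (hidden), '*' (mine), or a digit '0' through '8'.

H H H H H H
2 H H H H H
H H H H H H
H H H H H H
H H H H H H
H H H H H H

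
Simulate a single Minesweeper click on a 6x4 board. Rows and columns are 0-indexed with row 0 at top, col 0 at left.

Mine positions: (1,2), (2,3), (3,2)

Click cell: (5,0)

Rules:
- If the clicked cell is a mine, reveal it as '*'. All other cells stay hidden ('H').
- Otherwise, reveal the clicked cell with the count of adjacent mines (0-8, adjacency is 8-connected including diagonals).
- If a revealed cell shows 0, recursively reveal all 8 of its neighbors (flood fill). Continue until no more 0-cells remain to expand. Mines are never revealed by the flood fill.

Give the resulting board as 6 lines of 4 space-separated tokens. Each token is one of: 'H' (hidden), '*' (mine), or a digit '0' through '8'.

0 1 H H
0 1 H H
0 2 H H
0 1 H H
0 1 1 1
0 0 0 0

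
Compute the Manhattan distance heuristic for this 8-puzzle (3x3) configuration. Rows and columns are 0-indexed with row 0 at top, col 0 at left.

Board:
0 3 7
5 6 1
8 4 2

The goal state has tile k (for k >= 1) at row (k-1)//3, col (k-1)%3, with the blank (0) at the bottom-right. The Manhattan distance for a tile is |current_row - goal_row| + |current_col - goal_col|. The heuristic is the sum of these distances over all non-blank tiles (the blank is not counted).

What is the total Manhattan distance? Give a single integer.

Answer: 16

Derivation:
Tile 3: at (0,1), goal (0,2), distance |0-0|+|1-2| = 1
Tile 7: at (0,2), goal (2,0), distance |0-2|+|2-0| = 4
Tile 5: at (1,0), goal (1,1), distance |1-1|+|0-1| = 1
Tile 6: at (1,1), goal (1,2), distance |1-1|+|1-2| = 1
Tile 1: at (1,2), goal (0,0), distance |1-0|+|2-0| = 3
Tile 8: at (2,0), goal (2,1), distance |2-2|+|0-1| = 1
Tile 4: at (2,1), goal (1,0), distance |2-1|+|1-0| = 2
Tile 2: at (2,2), goal (0,1), distance |2-0|+|2-1| = 3
Sum: 1 + 4 + 1 + 1 + 3 + 1 + 2 + 3 = 16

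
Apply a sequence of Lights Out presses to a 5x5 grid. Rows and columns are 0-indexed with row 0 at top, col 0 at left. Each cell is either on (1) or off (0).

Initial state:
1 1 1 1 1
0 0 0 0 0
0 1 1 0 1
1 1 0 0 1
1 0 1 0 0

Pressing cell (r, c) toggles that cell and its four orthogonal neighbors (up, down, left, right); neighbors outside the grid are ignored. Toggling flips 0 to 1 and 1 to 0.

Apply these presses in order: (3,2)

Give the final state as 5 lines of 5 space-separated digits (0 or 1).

After press 1 at (3,2):
1 1 1 1 1
0 0 0 0 0
0 1 0 0 1
1 0 1 1 1
1 0 0 0 0

Answer: 1 1 1 1 1
0 0 0 0 0
0 1 0 0 1
1 0 1 1 1
1 0 0 0 0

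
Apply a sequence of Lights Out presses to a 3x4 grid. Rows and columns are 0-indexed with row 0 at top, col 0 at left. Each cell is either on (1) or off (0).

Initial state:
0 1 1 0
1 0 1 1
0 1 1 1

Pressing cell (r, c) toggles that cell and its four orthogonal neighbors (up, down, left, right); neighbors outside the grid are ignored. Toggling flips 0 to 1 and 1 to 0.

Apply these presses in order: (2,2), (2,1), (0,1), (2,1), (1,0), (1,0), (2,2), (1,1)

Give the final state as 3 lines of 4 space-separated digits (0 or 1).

After press 1 at (2,2):
0 1 1 0
1 0 0 1
0 0 0 0

After press 2 at (2,1):
0 1 1 0
1 1 0 1
1 1 1 0

After press 3 at (0,1):
1 0 0 0
1 0 0 1
1 1 1 0

After press 4 at (2,1):
1 0 0 0
1 1 0 1
0 0 0 0

After press 5 at (1,0):
0 0 0 0
0 0 0 1
1 0 0 0

After press 6 at (1,0):
1 0 0 0
1 1 0 1
0 0 0 0

After press 7 at (2,2):
1 0 0 0
1 1 1 1
0 1 1 1

After press 8 at (1,1):
1 1 0 0
0 0 0 1
0 0 1 1

Answer: 1 1 0 0
0 0 0 1
0 0 1 1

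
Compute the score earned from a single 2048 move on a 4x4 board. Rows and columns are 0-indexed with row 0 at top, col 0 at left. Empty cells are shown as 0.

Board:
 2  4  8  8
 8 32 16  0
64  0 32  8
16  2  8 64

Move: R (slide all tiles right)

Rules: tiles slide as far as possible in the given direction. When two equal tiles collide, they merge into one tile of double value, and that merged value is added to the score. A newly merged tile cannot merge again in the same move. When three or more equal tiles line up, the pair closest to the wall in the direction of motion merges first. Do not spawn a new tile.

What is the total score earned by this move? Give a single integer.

Slide right:
row 0: [2, 4, 8, 8] -> [0, 2, 4, 16]  score +16 (running 16)
row 1: [8, 32, 16, 0] -> [0, 8, 32, 16]  score +0 (running 16)
row 2: [64, 0, 32, 8] -> [0, 64, 32, 8]  score +0 (running 16)
row 3: [16, 2, 8, 64] -> [16, 2, 8, 64]  score +0 (running 16)
Board after move:
 0  2  4 16
 0  8 32 16
 0 64 32  8
16  2  8 64

Answer: 16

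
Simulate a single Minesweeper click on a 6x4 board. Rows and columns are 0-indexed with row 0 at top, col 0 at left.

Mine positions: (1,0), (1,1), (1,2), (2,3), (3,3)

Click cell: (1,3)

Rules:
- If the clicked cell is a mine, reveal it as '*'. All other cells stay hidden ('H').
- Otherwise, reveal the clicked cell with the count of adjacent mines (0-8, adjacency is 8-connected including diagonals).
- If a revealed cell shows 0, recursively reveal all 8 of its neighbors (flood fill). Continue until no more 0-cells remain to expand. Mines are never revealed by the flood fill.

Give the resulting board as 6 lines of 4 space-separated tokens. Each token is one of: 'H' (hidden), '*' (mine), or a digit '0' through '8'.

H H H H
H H H 2
H H H H
H H H H
H H H H
H H H H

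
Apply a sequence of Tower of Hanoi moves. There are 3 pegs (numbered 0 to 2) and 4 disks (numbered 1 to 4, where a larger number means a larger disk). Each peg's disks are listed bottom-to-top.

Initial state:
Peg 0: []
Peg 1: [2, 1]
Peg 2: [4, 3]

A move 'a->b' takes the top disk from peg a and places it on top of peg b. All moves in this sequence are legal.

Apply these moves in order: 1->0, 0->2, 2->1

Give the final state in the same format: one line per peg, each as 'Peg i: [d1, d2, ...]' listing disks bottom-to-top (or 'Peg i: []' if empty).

After move 1 (1->0):
Peg 0: [1]
Peg 1: [2]
Peg 2: [4, 3]

After move 2 (0->2):
Peg 0: []
Peg 1: [2]
Peg 2: [4, 3, 1]

After move 3 (2->1):
Peg 0: []
Peg 1: [2, 1]
Peg 2: [4, 3]

Answer: Peg 0: []
Peg 1: [2, 1]
Peg 2: [4, 3]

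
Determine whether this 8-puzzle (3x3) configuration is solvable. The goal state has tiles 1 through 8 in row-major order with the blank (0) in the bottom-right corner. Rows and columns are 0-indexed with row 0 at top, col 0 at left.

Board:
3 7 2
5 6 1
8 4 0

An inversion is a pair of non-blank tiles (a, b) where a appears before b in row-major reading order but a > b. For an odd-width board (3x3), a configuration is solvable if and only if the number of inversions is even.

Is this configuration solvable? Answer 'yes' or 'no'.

Answer: no

Derivation:
Inversions (pairs i<j in row-major order where tile[i] > tile[j] > 0): 13
13 is odd, so the puzzle is not solvable.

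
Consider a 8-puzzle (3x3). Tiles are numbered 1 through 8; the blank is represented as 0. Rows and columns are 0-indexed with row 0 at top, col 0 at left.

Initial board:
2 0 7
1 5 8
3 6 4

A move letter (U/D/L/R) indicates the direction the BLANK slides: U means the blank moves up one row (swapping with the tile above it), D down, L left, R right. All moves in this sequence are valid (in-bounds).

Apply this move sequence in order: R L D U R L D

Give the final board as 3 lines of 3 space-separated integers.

Answer: 2 5 7
1 0 8
3 6 4

Derivation:
After move 1 (R):
2 7 0
1 5 8
3 6 4

After move 2 (L):
2 0 7
1 5 8
3 6 4

After move 3 (D):
2 5 7
1 0 8
3 6 4

After move 4 (U):
2 0 7
1 5 8
3 6 4

After move 5 (R):
2 7 0
1 5 8
3 6 4

After move 6 (L):
2 0 7
1 5 8
3 6 4

After move 7 (D):
2 5 7
1 0 8
3 6 4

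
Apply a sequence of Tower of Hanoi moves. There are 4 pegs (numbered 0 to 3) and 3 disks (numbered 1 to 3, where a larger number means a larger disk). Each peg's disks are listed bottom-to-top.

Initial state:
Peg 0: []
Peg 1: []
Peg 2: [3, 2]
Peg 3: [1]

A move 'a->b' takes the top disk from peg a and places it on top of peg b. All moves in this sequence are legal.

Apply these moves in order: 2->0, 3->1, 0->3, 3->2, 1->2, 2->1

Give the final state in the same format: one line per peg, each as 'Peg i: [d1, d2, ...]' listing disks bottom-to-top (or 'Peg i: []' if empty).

Answer: Peg 0: []
Peg 1: [1]
Peg 2: [3, 2]
Peg 3: []

Derivation:
After move 1 (2->0):
Peg 0: [2]
Peg 1: []
Peg 2: [3]
Peg 3: [1]

After move 2 (3->1):
Peg 0: [2]
Peg 1: [1]
Peg 2: [3]
Peg 3: []

After move 3 (0->3):
Peg 0: []
Peg 1: [1]
Peg 2: [3]
Peg 3: [2]

After move 4 (3->2):
Peg 0: []
Peg 1: [1]
Peg 2: [3, 2]
Peg 3: []

After move 5 (1->2):
Peg 0: []
Peg 1: []
Peg 2: [3, 2, 1]
Peg 3: []

After move 6 (2->1):
Peg 0: []
Peg 1: [1]
Peg 2: [3, 2]
Peg 3: []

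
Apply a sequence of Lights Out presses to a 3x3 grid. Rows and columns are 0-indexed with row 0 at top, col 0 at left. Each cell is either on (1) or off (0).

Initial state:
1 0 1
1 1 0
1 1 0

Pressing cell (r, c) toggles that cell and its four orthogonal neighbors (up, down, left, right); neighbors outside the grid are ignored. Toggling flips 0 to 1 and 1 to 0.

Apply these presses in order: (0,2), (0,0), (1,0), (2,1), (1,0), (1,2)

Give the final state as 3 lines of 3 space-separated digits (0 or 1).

Answer: 0 0 1
0 1 0
0 0 0

Derivation:
After press 1 at (0,2):
1 1 0
1 1 1
1 1 0

After press 2 at (0,0):
0 0 0
0 1 1
1 1 0

After press 3 at (1,0):
1 0 0
1 0 1
0 1 0

After press 4 at (2,1):
1 0 0
1 1 1
1 0 1

After press 5 at (1,0):
0 0 0
0 0 1
0 0 1

After press 6 at (1,2):
0 0 1
0 1 0
0 0 0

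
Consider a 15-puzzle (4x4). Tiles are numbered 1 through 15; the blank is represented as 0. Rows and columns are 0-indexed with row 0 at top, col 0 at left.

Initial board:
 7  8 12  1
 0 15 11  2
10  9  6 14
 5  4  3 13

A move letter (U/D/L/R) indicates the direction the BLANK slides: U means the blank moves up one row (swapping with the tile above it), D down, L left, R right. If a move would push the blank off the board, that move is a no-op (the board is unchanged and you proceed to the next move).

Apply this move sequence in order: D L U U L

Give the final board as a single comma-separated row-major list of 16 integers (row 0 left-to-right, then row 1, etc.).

Answer: 0, 8, 12, 1, 7, 15, 11, 2, 10, 9, 6, 14, 5, 4, 3, 13

Derivation:
After move 1 (D):
 7  8 12  1
10 15 11  2
 0  9  6 14
 5  4  3 13

After move 2 (L):
 7  8 12  1
10 15 11  2
 0  9  6 14
 5  4  3 13

After move 3 (U):
 7  8 12  1
 0 15 11  2
10  9  6 14
 5  4  3 13

After move 4 (U):
 0  8 12  1
 7 15 11  2
10  9  6 14
 5  4  3 13

After move 5 (L):
 0  8 12  1
 7 15 11  2
10  9  6 14
 5  4  3 13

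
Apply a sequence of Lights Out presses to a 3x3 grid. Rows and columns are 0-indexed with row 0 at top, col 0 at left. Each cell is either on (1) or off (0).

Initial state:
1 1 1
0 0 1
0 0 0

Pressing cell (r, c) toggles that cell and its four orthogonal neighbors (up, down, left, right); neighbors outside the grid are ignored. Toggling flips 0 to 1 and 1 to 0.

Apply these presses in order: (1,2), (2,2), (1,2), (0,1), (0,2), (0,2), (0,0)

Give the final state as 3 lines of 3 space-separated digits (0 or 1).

After press 1 at (1,2):
1 1 0
0 1 0
0 0 1

After press 2 at (2,2):
1 1 0
0 1 1
0 1 0

After press 3 at (1,2):
1 1 1
0 0 0
0 1 1

After press 4 at (0,1):
0 0 0
0 1 0
0 1 1

After press 5 at (0,2):
0 1 1
0 1 1
0 1 1

After press 6 at (0,2):
0 0 0
0 1 0
0 1 1

After press 7 at (0,0):
1 1 0
1 1 0
0 1 1

Answer: 1 1 0
1 1 0
0 1 1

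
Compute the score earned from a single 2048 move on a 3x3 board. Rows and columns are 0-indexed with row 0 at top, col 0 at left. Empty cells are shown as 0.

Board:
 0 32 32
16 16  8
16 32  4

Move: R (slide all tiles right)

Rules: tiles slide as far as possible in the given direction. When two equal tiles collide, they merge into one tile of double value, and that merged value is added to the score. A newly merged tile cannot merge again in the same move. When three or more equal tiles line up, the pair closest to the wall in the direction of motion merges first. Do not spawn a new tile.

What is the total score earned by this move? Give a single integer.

Slide right:
row 0: [0, 32, 32] -> [0, 0, 64]  score +64 (running 64)
row 1: [16, 16, 8] -> [0, 32, 8]  score +32 (running 96)
row 2: [16, 32, 4] -> [16, 32, 4]  score +0 (running 96)
Board after move:
 0  0 64
 0 32  8
16 32  4

Answer: 96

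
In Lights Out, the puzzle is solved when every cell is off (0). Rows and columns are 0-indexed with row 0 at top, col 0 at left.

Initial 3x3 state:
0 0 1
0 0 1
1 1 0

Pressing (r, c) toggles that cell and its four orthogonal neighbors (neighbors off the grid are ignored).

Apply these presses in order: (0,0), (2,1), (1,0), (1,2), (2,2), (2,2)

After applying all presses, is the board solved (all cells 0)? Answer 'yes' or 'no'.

Answer: no

Derivation:
After press 1 at (0,0):
1 1 1
1 0 1
1 1 0

After press 2 at (2,1):
1 1 1
1 1 1
0 0 1

After press 3 at (1,0):
0 1 1
0 0 1
1 0 1

After press 4 at (1,2):
0 1 0
0 1 0
1 0 0

After press 5 at (2,2):
0 1 0
0 1 1
1 1 1

After press 6 at (2,2):
0 1 0
0 1 0
1 0 0

Lights still on: 3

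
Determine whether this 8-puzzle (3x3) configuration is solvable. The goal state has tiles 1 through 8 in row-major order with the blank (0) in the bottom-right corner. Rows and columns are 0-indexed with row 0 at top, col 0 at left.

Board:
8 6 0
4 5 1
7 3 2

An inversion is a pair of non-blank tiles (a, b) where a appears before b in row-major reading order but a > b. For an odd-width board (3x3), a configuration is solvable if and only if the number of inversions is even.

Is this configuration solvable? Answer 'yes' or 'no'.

Inversions (pairs i<j in row-major order where tile[i] > tile[j] > 0): 21
21 is odd, so the puzzle is not solvable.

Answer: no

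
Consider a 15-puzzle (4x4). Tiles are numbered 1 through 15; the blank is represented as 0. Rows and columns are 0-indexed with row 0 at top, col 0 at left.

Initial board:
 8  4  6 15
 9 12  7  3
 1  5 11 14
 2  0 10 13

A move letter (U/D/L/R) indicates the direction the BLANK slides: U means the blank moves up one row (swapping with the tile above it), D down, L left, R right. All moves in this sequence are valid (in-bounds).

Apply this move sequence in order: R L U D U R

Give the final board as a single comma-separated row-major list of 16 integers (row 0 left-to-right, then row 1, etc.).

After move 1 (R):
 8  4  6 15
 9 12  7  3
 1  5 11 14
 2 10  0 13

After move 2 (L):
 8  4  6 15
 9 12  7  3
 1  5 11 14
 2  0 10 13

After move 3 (U):
 8  4  6 15
 9 12  7  3
 1  0 11 14
 2  5 10 13

After move 4 (D):
 8  4  6 15
 9 12  7  3
 1  5 11 14
 2  0 10 13

After move 5 (U):
 8  4  6 15
 9 12  7  3
 1  0 11 14
 2  5 10 13

After move 6 (R):
 8  4  6 15
 9 12  7  3
 1 11  0 14
 2  5 10 13

Answer: 8, 4, 6, 15, 9, 12, 7, 3, 1, 11, 0, 14, 2, 5, 10, 13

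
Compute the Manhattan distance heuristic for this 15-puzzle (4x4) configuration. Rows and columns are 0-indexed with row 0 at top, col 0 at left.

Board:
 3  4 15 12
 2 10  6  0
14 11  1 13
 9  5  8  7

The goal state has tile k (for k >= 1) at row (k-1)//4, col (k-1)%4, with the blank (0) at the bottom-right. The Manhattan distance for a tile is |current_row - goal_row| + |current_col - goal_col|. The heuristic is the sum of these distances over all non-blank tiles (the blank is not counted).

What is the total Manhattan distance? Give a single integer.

Tile 3: (0,0)->(0,2) = 2
Tile 4: (0,1)->(0,3) = 2
Tile 15: (0,2)->(3,2) = 3
Tile 12: (0,3)->(2,3) = 2
Tile 2: (1,0)->(0,1) = 2
Tile 10: (1,1)->(2,1) = 1
Tile 6: (1,2)->(1,1) = 1
Tile 14: (2,0)->(3,1) = 2
Tile 11: (2,1)->(2,2) = 1
Tile 1: (2,2)->(0,0) = 4
Tile 13: (2,3)->(3,0) = 4
Tile 9: (3,0)->(2,0) = 1
Tile 5: (3,1)->(1,0) = 3
Tile 8: (3,2)->(1,3) = 3
Tile 7: (3,3)->(1,2) = 3
Sum: 2 + 2 + 3 + 2 + 2 + 1 + 1 + 2 + 1 + 4 + 4 + 1 + 3 + 3 + 3 = 34

Answer: 34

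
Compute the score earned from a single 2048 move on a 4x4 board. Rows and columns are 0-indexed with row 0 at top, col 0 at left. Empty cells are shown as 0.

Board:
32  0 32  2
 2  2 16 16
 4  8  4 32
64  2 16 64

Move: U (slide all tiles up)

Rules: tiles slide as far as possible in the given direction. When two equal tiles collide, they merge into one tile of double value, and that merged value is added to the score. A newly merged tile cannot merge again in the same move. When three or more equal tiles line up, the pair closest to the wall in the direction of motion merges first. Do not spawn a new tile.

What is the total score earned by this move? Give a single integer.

Slide up:
col 0: [32, 2, 4, 64] -> [32, 2, 4, 64]  score +0 (running 0)
col 1: [0, 2, 8, 2] -> [2, 8, 2, 0]  score +0 (running 0)
col 2: [32, 16, 4, 16] -> [32, 16, 4, 16]  score +0 (running 0)
col 3: [2, 16, 32, 64] -> [2, 16, 32, 64]  score +0 (running 0)
Board after move:
32  2 32  2
 2  8 16 16
 4  2  4 32
64  0 16 64

Answer: 0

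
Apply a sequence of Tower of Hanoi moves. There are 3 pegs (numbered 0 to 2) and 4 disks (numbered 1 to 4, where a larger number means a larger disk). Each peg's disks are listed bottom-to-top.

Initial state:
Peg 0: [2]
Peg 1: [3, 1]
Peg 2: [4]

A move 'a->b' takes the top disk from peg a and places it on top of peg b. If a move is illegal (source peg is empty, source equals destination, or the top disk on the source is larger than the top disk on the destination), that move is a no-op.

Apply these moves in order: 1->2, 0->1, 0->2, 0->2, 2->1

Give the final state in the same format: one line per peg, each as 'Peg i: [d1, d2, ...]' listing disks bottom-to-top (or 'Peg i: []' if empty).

Answer: Peg 0: []
Peg 1: [3, 2, 1]
Peg 2: [4]

Derivation:
After move 1 (1->2):
Peg 0: [2]
Peg 1: [3]
Peg 2: [4, 1]

After move 2 (0->1):
Peg 0: []
Peg 1: [3, 2]
Peg 2: [4, 1]

After move 3 (0->2):
Peg 0: []
Peg 1: [3, 2]
Peg 2: [4, 1]

After move 4 (0->2):
Peg 0: []
Peg 1: [3, 2]
Peg 2: [4, 1]

After move 5 (2->1):
Peg 0: []
Peg 1: [3, 2, 1]
Peg 2: [4]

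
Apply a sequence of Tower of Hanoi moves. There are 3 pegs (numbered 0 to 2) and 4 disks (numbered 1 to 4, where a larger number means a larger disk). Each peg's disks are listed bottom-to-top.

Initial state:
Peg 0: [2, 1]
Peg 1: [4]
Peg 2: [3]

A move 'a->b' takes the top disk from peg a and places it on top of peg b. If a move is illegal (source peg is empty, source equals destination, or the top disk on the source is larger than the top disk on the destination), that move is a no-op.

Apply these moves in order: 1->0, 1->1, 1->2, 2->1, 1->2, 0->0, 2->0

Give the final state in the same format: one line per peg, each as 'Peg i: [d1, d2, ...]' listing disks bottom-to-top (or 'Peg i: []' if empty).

After move 1 (1->0):
Peg 0: [2, 1]
Peg 1: [4]
Peg 2: [3]

After move 2 (1->1):
Peg 0: [2, 1]
Peg 1: [4]
Peg 2: [3]

After move 3 (1->2):
Peg 0: [2, 1]
Peg 1: [4]
Peg 2: [3]

After move 4 (2->1):
Peg 0: [2, 1]
Peg 1: [4, 3]
Peg 2: []

After move 5 (1->2):
Peg 0: [2, 1]
Peg 1: [4]
Peg 2: [3]

After move 6 (0->0):
Peg 0: [2, 1]
Peg 1: [4]
Peg 2: [3]

After move 7 (2->0):
Peg 0: [2, 1]
Peg 1: [4]
Peg 2: [3]

Answer: Peg 0: [2, 1]
Peg 1: [4]
Peg 2: [3]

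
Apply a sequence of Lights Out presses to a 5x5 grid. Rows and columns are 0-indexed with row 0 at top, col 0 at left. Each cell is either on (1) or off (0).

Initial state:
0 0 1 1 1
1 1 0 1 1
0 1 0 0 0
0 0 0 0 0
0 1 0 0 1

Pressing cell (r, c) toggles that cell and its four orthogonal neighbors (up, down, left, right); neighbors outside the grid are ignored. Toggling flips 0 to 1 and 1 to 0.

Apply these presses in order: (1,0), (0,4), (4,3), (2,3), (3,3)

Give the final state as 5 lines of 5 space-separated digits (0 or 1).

After press 1 at (1,0):
1 0 1 1 1
0 0 0 1 1
1 1 0 0 0
0 0 0 0 0
0 1 0 0 1

After press 2 at (0,4):
1 0 1 0 0
0 0 0 1 0
1 1 0 0 0
0 0 0 0 0
0 1 0 0 1

After press 3 at (4,3):
1 0 1 0 0
0 0 0 1 0
1 1 0 0 0
0 0 0 1 0
0 1 1 1 0

After press 4 at (2,3):
1 0 1 0 0
0 0 0 0 0
1 1 1 1 1
0 0 0 0 0
0 1 1 1 0

After press 5 at (3,3):
1 0 1 0 0
0 0 0 0 0
1 1 1 0 1
0 0 1 1 1
0 1 1 0 0

Answer: 1 0 1 0 0
0 0 0 0 0
1 1 1 0 1
0 0 1 1 1
0 1 1 0 0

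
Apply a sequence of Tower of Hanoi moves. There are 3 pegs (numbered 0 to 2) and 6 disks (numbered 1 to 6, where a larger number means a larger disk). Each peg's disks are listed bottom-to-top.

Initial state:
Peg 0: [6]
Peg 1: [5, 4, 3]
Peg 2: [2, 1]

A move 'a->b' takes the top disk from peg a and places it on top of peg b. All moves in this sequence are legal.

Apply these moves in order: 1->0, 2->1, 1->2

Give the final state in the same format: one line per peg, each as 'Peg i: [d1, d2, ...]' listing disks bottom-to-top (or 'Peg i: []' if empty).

Answer: Peg 0: [6, 3]
Peg 1: [5, 4]
Peg 2: [2, 1]

Derivation:
After move 1 (1->0):
Peg 0: [6, 3]
Peg 1: [5, 4]
Peg 2: [2, 1]

After move 2 (2->1):
Peg 0: [6, 3]
Peg 1: [5, 4, 1]
Peg 2: [2]

After move 3 (1->2):
Peg 0: [6, 3]
Peg 1: [5, 4]
Peg 2: [2, 1]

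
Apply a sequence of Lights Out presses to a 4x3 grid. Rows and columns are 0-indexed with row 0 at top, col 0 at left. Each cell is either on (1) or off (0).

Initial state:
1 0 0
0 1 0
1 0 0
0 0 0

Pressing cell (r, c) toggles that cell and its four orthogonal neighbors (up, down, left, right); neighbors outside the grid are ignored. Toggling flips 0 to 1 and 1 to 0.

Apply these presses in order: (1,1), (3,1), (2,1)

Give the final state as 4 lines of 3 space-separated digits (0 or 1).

Answer: 1 1 0
1 1 1
0 1 1
1 0 1

Derivation:
After press 1 at (1,1):
1 1 0
1 0 1
1 1 0
0 0 0

After press 2 at (3,1):
1 1 0
1 0 1
1 0 0
1 1 1

After press 3 at (2,1):
1 1 0
1 1 1
0 1 1
1 0 1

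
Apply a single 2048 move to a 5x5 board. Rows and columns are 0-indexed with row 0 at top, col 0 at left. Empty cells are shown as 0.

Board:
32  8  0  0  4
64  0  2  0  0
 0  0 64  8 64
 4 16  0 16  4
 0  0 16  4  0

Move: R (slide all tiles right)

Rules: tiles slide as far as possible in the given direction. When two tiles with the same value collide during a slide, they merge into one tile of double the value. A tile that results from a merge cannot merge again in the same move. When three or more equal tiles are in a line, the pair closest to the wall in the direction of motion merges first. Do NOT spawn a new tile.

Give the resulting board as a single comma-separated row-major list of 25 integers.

Slide right:
row 0: [32, 8, 0, 0, 4] -> [0, 0, 32, 8, 4]
row 1: [64, 0, 2, 0, 0] -> [0, 0, 0, 64, 2]
row 2: [0, 0, 64, 8, 64] -> [0, 0, 64, 8, 64]
row 3: [4, 16, 0, 16, 4] -> [0, 0, 4, 32, 4]
row 4: [0, 0, 16, 4, 0] -> [0, 0, 0, 16, 4]

Answer: 0, 0, 32, 8, 4, 0, 0, 0, 64, 2, 0, 0, 64, 8, 64, 0, 0, 4, 32, 4, 0, 0, 0, 16, 4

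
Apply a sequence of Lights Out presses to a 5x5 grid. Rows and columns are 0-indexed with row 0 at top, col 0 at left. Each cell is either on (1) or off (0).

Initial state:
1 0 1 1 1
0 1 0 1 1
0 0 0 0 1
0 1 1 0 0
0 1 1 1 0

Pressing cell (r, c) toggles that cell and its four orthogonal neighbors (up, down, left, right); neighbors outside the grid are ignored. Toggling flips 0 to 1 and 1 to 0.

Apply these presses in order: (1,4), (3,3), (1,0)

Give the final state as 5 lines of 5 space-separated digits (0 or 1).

After press 1 at (1,4):
1 0 1 1 0
0 1 0 0 0
0 0 0 0 0
0 1 1 0 0
0 1 1 1 0

After press 2 at (3,3):
1 0 1 1 0
0 1 0 0 0
0 0 0 1 0
0 1 0 1 1
0 1 1 0 0

After press 3 at (1,0):
0 0 1 1 0
1 0 0 0 0
1 0 0 1 0
0 1 0 1 1
0 1 1 0 0

Answer: 0 0 1 1 0
1 0 0 0 0
1 0 0 1 0
0 1 0 1 1
0 1 1 0 0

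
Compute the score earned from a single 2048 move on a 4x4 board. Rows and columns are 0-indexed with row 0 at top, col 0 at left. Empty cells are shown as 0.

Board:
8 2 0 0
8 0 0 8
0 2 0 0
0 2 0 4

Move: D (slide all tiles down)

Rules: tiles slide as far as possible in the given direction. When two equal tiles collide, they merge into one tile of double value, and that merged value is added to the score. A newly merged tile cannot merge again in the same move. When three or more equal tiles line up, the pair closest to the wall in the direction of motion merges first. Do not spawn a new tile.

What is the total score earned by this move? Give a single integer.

Answer: 20

Derivation:
Slide down:
col 0: [8, 8, 0, 0] -> [0, 0, 0, 16]  score +16 (running 16)
col 1: [2, 0, 2, 2] -> [0, 0, 2, 4]  score +4 (running 20)
col 2: [0, 0, 0, 0] -> [0, 0, 0, 0]  score +0 (running 20)
col 3: [0, 8, 0, 4] -> [0, 0, 8, 4]  score +0 (running 20)
Board after move:
 0  0  0  0
 0  0  0  0
 0  2  0  8
16  4  0  4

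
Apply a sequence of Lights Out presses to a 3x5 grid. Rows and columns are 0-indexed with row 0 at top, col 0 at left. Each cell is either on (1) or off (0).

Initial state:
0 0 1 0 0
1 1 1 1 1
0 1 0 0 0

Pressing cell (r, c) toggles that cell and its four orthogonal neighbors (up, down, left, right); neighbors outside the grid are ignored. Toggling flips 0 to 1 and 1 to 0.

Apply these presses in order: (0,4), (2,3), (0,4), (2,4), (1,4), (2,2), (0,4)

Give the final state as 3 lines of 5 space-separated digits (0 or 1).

After press 1 at (0,4):
0 0 1 1 1
1 1 1 1 0
0 1 0 0 0

After press 2 at (2,3):
0 0 1 1 1
1 1 1 0 0
0 1 1 1 1

After press 3 at (0,4):
0 0 1 0 0
1 1 1 0 1
0 1 1 1 1

After press 4 at (2,4):
0 0 1 0 0
1 1 1 0 0
0 1 1 0 0

After press 5 at (1,4):
0 0 1 0 1
1 1 1 1 1
0 1 1 0 1

After press 6 at (2,2):
0 0 1 0 1
1 1 0 1 1
0 0 0 1 1

After press 7 at (0,4):
0 0 1 1 0
1 1 0 1 0
0 0 0 1 1

Answer: 0 0 1 1 0
1 1 0 1 0
0 0 0 1 1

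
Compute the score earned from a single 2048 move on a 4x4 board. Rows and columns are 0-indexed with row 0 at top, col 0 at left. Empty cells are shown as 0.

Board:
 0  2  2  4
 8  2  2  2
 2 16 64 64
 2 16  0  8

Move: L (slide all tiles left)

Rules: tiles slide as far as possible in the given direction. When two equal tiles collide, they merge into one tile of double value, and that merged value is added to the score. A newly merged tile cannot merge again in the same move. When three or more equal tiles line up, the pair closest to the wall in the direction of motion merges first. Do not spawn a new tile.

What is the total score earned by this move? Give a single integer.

Slide left:
row 0: [0, 2, 2, 4] -> [4, 4, 0, 0]  score +4 (running 4)
row 1: [8, 2, 2, 2] -> [8, 4, 2, 0]  score +4 (running 8)
row 2: [2, 16, 64, 64] -> [2, 16, 128, 0]  score +128 (running 136)
row 3: [2, 16, 0, 8] -> [2, 16, 8, 0]  score +0 (running 136)
Board after move:
  4   4   0   0
  8   4   2   0
  2  16 128   0
  2  16   8   0

Answer: 136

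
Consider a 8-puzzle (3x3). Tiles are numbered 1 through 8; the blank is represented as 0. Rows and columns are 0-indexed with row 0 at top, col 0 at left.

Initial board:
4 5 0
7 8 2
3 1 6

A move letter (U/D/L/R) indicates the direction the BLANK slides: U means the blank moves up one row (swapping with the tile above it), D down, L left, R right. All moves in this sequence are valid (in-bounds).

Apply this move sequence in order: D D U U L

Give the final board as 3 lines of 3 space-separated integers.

Answer: 4 0 5
7 8 2
3 1 6

Derivation:
After move 1 (D):
4 5 2
7 8 0
3 1 6

After move 2 (D):
4 5 2
7 8 6
3 1 0

After move 3 (U):
4 5 2
7 8 0
3 1 6

After move 4 (U):
4 5 0
7 8 2
3 1 6

After move 5 (L):
4 0 5
7 8 2
3 1 6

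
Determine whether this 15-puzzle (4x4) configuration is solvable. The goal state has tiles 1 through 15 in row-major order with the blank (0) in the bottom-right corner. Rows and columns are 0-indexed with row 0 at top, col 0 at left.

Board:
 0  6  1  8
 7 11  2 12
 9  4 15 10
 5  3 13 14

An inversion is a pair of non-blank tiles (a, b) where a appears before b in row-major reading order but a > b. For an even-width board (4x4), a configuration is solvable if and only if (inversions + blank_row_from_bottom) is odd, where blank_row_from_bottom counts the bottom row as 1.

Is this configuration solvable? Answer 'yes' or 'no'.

Inversions: 37
Blank is in row 0 (0-indexed from top), which is row 4 counting from the bottom (bottom = 1).
37 + 4 = 41, which is odd, so the puzzle is solvable.

Answer: yes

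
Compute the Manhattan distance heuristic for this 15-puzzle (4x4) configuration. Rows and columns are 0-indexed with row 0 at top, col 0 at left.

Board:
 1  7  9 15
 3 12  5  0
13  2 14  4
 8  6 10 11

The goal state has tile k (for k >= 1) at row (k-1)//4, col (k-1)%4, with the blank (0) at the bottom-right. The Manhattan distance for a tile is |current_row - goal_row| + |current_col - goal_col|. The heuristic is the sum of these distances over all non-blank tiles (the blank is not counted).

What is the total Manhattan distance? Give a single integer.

Answer: 36

Derivation:
Tile 1: (0,0)->(0,0) = 0
Tile 7: (0,1)->(1,2) = 2
Tile 9: (0,2)->(2,0) = 4
Tile 15: (0,3)->(3,2) = 4
Tile 3: (1,0)->(0,2) = 3
Tile 12: (1,1)->(2,3) = 3
Tile 5: (1,2)->(1,0) = 2
Tile 13: (2,0)->(3,0) = 1
Tile 2: (2,1)->(0,1) = 2
Tile 14: (2,2)->(3,1) = 2
Tile 4: (2,3)->(0,3) = 2
Tile 8: (3,0)->(1,3) = 5
Tile 6: (3,1)->(1,1) = 2
Tile 10: (3,2)->(2,1) = 2
Tile 11: (3,3)->(2,2) = 2
Sum: 0 + 2 + 4 + 4 + 3 + 3 + 2 + 1 + 2 + 2 + 2 + 5 + 2 + 2 + 2 = 36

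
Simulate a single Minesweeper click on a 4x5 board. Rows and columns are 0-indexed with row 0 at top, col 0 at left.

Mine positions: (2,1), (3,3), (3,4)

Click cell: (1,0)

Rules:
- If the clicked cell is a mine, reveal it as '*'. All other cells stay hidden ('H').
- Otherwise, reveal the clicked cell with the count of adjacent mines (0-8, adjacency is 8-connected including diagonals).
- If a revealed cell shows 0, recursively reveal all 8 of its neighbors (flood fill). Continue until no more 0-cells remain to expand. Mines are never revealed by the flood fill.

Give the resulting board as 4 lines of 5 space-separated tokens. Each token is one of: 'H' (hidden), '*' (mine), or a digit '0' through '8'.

H H H H H
1 H H H H
H H H H H
H H H H H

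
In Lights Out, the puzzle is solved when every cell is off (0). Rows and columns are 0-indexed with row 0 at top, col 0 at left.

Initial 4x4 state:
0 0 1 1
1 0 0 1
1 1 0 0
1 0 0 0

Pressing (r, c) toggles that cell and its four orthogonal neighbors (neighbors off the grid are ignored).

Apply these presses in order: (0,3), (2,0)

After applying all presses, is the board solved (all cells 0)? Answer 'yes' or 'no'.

After press 1 at (0,3):
0 0 0 0
1 0 0 0
1 1 0 0
1 0 0 0

After press 2 at (2,0):
0 0 0 0
0 0 0 0
0 0 0 0
0 0 0 0

Lights still on: 0

Answer: yes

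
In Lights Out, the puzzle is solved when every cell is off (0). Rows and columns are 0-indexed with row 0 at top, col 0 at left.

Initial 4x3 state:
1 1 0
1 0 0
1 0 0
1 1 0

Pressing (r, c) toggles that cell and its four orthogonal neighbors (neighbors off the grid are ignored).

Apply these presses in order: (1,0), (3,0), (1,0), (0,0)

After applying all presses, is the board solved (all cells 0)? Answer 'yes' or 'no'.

Answer: yes

Derivation:
After press 1 at (1,0):
0 1 0
0 1 0
0 0 0
1 1 0

After press 2 at (3,0):
0 1 0
0 1 0
1 0 0
0 0 0

After press 3 at (1,0):
1 1 0
1 0 0
0 0 0
0 0 0

After press 4 at (0,0):
0 0 0
0 0 0
0 0 0
0 0 0

Lights still on: 0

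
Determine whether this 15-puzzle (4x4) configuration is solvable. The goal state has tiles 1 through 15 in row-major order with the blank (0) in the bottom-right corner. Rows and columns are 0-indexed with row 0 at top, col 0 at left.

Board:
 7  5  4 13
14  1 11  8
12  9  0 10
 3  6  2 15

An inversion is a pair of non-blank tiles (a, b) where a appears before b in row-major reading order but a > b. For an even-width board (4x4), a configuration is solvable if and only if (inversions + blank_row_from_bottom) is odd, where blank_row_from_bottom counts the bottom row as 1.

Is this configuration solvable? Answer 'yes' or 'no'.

Answer: yes

Derivation:
Inversions: 53
Blank is in row 2 (0-indexed from top), which is row 2 counting from the bottom (bottom = 1).
53 + 2 = 55, which is odd, so the puzzle is solvable.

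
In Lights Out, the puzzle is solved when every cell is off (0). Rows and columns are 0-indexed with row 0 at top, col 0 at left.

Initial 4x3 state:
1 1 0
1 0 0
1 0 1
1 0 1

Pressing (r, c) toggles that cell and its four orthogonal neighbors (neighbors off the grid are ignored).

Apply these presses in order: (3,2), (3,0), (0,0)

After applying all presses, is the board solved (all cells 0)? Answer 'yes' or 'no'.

Answer: yes

Derivation:
After press 1 at (3,2):
1 1 0
1 0 0
1 0 0
1 1 0

After press 2 at (3,0):
1 1 0
1 0 0
0 0 0
0 0 0

After press 3 at (0,0):
0 0 0
0 0 0
0 0 0
0 0 0

Lights still on: 0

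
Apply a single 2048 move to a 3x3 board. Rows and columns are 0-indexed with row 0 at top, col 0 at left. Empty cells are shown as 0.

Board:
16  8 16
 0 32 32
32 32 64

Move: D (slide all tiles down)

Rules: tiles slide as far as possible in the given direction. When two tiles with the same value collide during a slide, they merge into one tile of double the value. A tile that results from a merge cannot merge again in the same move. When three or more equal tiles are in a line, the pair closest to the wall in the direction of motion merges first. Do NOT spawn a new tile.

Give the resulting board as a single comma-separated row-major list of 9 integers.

Slide down:
col 0: [16, 0, 32] -> [0, 16, 32]
col 1: [8, 32, 32] -> [0, 8, 64]
col 2: [16, 32, 64] -> [16, 32, 64]

Answer: 0, 0, 16, 16, 8, 32, 32, 64, 64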